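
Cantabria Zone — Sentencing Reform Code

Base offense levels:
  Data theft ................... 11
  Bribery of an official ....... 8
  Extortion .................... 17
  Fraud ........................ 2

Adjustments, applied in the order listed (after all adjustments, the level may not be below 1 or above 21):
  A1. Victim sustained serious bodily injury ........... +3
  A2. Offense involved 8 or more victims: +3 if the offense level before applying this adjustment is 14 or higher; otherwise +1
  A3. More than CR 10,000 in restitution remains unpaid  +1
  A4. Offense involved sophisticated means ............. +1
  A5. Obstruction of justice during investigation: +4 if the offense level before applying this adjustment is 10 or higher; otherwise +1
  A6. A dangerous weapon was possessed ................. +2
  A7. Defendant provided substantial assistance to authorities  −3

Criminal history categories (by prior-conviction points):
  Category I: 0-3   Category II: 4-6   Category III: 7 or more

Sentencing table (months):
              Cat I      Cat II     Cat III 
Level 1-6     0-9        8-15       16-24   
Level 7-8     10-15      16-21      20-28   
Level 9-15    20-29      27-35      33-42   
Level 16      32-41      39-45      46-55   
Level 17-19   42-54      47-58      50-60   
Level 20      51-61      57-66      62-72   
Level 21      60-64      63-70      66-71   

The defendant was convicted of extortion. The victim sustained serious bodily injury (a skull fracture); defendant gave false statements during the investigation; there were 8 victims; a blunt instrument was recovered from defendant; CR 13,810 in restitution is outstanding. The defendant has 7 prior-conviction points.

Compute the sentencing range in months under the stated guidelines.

66-71 months

Base offense level for extortion: 17.
A1 applies: 17 + 3 = 20.
A2 applies (level before this adjustment is 20 ≥ 14, so +3): 20 + 3 = 23.
A3 applies: 23 + 1 = 24.
A5 applies (level before this adjustment is 24 ≥ 10, so +4): 24 + 4 = 28.
A6 applies: 28 + 2 = 30.
Level 30 exceeds the maximum of 21; capped at 21.
Final offense level: 21.
Criminal history: 7 prior points → Category III (7+).
Level 21 falls in the 21 band.
Grid: Level 21 × Category III = 66-71 months.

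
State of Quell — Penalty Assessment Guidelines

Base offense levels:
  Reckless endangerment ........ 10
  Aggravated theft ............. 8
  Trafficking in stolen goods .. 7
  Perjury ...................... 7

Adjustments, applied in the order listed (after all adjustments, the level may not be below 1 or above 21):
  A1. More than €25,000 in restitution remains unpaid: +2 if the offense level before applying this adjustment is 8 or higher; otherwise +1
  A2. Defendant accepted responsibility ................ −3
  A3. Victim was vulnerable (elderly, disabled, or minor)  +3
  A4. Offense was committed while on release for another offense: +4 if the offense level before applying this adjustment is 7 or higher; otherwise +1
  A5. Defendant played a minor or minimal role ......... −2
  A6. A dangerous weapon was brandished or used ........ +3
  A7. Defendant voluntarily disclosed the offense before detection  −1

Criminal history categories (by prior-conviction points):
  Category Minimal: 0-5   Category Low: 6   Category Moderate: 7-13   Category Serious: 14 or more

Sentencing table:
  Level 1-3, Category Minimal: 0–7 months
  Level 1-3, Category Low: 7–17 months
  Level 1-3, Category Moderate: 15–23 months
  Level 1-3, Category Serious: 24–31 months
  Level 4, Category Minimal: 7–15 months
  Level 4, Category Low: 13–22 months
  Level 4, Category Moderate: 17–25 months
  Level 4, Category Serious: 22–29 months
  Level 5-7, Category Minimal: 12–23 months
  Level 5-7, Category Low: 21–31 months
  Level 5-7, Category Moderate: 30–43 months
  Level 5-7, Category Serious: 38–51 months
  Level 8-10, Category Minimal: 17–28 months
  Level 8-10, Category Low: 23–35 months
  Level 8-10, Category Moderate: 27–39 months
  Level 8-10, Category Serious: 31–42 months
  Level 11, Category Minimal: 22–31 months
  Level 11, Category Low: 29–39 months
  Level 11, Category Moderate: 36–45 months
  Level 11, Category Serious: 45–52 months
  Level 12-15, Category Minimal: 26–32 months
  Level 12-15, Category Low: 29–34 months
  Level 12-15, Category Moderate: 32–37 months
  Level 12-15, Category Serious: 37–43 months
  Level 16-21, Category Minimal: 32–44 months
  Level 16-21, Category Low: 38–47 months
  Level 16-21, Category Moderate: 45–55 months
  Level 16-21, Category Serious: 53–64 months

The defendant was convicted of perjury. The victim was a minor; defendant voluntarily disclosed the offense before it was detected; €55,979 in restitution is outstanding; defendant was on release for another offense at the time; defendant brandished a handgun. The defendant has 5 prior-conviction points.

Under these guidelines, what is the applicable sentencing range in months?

Base offense level for perjury: 7.
A1 applies (level before this adjustment is 7 < 8, so +1): 7 + 1 = 8.
A2 does not apply.
A3 applies: 8 + 3 = 11.
A4 applies (level before this adjustment is 11 ≥ 7, so +4): 11 + 4 = 15.
A5 does not apply.
A6 applies: 15 + 3 = 18.
A7 applies: 18 − 1 = 17.
Final offense level: 17.
Criminal history: 5 prior points → Category Minimal (0-5).
Level 17 falls in the 16-21 band.
Grid: Level 16-21 × Category Minimal = 32-44 months.

32-44 months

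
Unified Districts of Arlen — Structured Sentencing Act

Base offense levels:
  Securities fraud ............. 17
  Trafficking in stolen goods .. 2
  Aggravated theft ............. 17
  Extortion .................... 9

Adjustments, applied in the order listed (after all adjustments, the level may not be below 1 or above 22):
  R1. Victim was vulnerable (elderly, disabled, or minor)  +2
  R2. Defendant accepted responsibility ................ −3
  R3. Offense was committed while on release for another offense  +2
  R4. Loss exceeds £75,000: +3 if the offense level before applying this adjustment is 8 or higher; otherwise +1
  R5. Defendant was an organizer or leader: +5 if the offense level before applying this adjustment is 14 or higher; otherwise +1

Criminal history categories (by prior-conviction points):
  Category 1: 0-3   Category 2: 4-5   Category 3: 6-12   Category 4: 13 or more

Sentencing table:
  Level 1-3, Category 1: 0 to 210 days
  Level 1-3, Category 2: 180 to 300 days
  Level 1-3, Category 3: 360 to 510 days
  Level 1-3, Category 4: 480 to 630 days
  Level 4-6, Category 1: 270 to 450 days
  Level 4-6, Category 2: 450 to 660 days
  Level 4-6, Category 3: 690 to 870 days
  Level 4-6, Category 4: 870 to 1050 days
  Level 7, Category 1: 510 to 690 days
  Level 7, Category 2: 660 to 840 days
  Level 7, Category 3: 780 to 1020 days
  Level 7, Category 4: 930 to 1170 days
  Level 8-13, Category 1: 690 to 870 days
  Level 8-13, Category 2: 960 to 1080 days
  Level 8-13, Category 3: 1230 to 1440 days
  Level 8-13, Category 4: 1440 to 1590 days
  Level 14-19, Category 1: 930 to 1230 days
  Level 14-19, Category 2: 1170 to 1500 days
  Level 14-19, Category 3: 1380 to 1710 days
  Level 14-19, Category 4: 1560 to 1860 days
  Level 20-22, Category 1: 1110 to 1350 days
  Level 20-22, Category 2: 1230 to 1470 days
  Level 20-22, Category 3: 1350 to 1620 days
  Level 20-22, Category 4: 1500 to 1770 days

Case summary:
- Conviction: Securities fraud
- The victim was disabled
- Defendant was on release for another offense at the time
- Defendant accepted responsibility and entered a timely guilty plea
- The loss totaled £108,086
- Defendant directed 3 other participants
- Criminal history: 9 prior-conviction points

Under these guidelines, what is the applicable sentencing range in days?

1350-1620 days

Base offense level for securities fraud: 17.
R1 applies: 17 + 2 = 19.
R2 applies: 19 − 3 = 16.
R3 applies: 16 + 2 = 18.
R4 applies (level before this adjustment is 18 ≥ 8, so +3): 18 + 3 = 21.
R5 applies (level before this adjustment is 21 ≥ 14, so +5): 21 + 5 = 26.
Level 26 exceeds the maximum of 22; capped at 22.
Final offense level: 22.
Criminal history: 9 prior points → Category 3 (6-12).
Level 22 falls in the 20-22 band.
Grid: Level 20-22 × Category 3 = 1350-1620 days.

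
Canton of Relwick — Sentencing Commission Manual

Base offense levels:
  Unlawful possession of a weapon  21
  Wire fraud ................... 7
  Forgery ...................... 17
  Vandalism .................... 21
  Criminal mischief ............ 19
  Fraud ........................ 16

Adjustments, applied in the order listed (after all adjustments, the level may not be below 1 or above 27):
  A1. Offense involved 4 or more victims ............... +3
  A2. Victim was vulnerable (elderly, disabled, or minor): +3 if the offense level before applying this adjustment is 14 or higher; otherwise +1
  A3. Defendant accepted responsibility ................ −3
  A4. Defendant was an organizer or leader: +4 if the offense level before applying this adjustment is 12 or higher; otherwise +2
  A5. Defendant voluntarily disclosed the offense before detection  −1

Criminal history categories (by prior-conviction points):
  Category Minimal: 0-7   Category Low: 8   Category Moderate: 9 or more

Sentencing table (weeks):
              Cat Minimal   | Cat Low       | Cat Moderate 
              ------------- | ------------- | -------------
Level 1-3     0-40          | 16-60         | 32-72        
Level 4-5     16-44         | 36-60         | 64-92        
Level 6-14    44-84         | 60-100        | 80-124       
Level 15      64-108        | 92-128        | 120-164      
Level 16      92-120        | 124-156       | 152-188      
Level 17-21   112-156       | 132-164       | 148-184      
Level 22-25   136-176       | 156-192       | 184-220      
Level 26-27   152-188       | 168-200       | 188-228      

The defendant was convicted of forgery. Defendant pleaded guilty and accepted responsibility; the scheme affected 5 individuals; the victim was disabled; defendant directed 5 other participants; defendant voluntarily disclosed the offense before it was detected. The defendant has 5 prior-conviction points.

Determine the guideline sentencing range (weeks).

Base offense level for forgery: 17.
A1 applies: 17 + 3 = 20.
A2 applies (level before this adjustment is 20 ≥ 14, so +3): 20 + 3 = 23.
A3 applies: 23 − 3 = 20.
A4 applies (level before this adjustment is 20 ≥ 12, so +4): 20 + 4 = 24.
A5 applies: 24 − 1 = 23.
Final offense level: 23.
Criminal history: 5 prior points → Category Minimal (0-7).
Level 23 falls in the 22-25 band.
Grid: Level 22-25 × Category Minimal = 136-176 weeks.

136-176 weeks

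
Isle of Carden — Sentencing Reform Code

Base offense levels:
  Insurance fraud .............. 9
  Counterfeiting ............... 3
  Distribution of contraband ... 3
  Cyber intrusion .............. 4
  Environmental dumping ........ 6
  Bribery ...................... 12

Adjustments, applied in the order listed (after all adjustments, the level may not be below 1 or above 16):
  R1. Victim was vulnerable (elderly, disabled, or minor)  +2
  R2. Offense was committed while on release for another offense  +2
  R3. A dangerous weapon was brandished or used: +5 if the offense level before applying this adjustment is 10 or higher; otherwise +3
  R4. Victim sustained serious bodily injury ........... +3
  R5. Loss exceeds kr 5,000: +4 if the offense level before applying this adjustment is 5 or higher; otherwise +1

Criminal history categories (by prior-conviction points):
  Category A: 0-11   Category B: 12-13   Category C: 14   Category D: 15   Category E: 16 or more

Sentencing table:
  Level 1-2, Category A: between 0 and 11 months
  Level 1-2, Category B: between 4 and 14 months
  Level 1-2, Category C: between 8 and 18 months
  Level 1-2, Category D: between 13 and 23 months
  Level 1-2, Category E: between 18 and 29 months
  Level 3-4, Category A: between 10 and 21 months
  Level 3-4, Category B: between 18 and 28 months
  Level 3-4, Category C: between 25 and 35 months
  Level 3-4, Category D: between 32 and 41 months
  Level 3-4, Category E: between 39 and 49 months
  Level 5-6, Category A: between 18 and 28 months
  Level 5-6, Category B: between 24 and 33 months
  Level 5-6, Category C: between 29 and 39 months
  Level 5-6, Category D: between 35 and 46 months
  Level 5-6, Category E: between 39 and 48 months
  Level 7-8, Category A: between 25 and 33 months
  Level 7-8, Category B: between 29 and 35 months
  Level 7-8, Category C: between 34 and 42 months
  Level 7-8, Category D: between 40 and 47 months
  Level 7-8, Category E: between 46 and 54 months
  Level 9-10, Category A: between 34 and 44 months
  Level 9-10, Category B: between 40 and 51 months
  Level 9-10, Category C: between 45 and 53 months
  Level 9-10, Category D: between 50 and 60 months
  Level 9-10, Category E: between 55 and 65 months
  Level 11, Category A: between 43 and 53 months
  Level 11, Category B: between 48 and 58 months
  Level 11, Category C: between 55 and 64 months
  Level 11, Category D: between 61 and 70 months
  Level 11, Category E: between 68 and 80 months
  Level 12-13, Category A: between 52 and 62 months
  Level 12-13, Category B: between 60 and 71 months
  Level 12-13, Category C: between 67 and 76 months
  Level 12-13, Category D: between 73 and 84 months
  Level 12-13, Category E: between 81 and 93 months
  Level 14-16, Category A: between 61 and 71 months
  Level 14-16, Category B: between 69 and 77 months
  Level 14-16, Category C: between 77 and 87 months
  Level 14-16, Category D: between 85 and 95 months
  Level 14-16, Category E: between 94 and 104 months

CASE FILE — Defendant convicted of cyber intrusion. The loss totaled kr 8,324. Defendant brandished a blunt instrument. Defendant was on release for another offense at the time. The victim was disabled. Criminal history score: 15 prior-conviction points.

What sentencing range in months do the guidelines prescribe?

Base offense level for cyber intrusion: 4.
R1 applies: 4 + 2 = 6.
R2 applies: 6 + 2 = 8.
R3 applies (level before this adjustment is 8 < 10, so +3): 8 + 3 = 11.
R4 does not apply.
R5 applies (level before this adjustment is 11 ≥ 5, so +4): 11 + 4 = 15.
Final offense level: 15.
Criminal history: 15 prior points → Category D (15).
Level 15 falls in the 14-16 band.
Grid: Level 14-16 × Category D = 85-95 months.

85-95 months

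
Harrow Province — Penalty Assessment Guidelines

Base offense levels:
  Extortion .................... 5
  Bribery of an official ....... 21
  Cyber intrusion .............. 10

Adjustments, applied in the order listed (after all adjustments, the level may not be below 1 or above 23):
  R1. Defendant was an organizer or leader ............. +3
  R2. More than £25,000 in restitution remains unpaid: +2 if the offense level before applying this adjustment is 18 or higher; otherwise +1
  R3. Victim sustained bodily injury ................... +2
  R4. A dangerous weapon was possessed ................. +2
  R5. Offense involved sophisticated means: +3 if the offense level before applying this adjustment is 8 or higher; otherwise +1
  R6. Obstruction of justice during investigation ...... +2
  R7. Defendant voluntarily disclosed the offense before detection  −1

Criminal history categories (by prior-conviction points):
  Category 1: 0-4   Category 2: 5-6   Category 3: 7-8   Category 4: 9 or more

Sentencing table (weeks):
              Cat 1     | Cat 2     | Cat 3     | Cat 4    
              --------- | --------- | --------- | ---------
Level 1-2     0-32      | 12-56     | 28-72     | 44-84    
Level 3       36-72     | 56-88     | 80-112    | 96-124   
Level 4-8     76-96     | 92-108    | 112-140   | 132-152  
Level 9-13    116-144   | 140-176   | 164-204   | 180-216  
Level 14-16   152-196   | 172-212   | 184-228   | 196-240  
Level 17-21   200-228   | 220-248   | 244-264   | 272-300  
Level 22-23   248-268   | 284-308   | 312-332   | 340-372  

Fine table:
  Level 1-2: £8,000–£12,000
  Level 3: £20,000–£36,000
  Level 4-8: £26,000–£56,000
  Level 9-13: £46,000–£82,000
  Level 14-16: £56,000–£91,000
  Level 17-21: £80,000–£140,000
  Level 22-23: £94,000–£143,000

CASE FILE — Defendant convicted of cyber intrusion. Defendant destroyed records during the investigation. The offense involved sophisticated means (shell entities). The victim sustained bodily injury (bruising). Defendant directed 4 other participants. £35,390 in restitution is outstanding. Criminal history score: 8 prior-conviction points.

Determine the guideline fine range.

Base offense level for cyber intrusion: 10.
R1 applies: 10 + 3 = 13.
R2 applies (level before this adjustment is 13 < 18, so +1): 13 + 1 = 14.
R3 applies: 14 + 2 = 16.
R5 applies (level before this adjustment is 16 ≥ 8, so +3): 16 + 3 = 19.
R6 applies: 19 + 2 = 21.
R7 does not apply.
Final offense level: 21.
Level 21 falls in the 17-21 band.
Fine table: Level 17-21 → £80,000–£140,000.

£80,000–£140,000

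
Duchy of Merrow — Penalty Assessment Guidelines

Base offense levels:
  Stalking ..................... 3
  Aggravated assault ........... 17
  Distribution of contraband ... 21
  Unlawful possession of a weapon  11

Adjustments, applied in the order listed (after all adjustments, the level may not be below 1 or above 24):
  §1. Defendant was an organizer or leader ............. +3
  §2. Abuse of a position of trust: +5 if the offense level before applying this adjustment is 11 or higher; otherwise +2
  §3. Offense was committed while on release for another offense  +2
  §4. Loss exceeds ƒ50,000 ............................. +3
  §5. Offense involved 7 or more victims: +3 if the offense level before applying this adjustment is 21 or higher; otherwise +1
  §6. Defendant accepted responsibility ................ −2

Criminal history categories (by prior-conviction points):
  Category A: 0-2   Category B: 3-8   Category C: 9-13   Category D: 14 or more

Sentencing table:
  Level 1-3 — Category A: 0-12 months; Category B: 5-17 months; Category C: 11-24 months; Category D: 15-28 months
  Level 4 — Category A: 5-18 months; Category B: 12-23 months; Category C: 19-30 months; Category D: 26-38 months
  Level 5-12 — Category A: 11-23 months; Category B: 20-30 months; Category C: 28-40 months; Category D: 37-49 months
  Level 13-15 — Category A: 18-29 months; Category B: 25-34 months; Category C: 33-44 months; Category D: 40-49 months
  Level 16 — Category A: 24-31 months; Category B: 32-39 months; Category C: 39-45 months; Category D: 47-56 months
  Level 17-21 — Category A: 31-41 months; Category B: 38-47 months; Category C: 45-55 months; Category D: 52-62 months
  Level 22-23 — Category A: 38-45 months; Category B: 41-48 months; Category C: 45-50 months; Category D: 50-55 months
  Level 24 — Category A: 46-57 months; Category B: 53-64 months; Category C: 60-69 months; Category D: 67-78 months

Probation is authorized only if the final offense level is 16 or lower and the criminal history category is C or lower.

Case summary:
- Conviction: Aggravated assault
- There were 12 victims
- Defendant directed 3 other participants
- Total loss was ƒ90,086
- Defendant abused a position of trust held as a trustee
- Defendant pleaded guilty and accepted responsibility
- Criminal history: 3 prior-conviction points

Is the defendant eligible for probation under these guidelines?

Base offense level for aggravated assault: 17.
§1 applies: 17 + 3 = 20.
§2 applies (level before this adjustment is 20 ≥ 11, so +5): 20 + 5 = 25.
§3 does not apply.
§4 applies: 25 + 3 = 28.
§5 applies (level before this adjustment is 28 ≥ 21, so +3): 28 + 3 = 31.
§6 applies: 31 − 2 = 29.
Level 29 exceeds the maximum of 24; capped at 24.
Final offense level: 24.
Criminal history: 3 prior points → Category B (3-8).
Level 24 falls in the 24 band.
Grid: Level 24 × Category B = 53-64 months.
Probation check: level 24 > 16 and category B ≤ C → not eligible.

No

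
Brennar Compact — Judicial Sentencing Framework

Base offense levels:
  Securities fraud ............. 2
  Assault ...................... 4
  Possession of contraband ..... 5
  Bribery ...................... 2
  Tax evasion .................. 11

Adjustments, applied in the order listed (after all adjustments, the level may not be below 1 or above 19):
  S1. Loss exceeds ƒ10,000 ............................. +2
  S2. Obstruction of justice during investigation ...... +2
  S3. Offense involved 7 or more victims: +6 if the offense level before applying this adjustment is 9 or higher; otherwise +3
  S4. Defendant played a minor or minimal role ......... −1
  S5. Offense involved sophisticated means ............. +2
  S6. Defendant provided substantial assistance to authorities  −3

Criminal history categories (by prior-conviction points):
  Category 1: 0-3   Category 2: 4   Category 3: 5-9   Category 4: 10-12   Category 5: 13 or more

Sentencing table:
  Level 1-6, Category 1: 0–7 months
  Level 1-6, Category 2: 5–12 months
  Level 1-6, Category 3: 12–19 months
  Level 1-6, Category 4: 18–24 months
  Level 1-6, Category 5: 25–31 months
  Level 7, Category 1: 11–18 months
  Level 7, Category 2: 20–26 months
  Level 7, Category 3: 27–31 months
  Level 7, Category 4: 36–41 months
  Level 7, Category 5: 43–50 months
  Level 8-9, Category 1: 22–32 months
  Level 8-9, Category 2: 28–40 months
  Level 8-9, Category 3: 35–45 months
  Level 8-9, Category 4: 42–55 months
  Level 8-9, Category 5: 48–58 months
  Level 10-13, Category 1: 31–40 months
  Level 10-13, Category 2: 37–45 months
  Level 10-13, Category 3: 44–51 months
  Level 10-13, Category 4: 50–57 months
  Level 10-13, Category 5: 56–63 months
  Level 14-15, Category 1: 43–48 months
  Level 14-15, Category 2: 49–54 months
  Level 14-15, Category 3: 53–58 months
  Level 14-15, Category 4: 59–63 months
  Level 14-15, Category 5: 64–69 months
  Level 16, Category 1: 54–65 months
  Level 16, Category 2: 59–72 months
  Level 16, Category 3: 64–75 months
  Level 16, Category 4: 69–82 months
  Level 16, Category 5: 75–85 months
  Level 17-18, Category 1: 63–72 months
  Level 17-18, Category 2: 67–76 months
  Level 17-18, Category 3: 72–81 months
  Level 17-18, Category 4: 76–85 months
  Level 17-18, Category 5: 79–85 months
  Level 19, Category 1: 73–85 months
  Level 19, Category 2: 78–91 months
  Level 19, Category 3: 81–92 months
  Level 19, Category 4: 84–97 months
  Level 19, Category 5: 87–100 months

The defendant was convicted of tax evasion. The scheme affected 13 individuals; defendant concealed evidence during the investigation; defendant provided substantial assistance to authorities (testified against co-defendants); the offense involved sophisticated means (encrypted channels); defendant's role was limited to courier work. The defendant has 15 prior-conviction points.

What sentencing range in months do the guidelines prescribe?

79-85 months

Base offense level for tax evasion: 11.
S1 does not apply.
S2 applies: 11 + 2 = 13.
S3 applies (level before this adjustment is 13 ≥ 9, so +6): 13 + 6 = 19.
S4 applies: 19 − 1 = 18.
S5 applies: 18 + 2 = 20.
S6 applies: 20 − 3 = 17.
Final offense level: 17.
Criminal history: 15 prior points → Category 5 (13+).
Level 17 falls in the 17-18 band.
Grid: Level 17-18 × Category 5 = 79-85 months.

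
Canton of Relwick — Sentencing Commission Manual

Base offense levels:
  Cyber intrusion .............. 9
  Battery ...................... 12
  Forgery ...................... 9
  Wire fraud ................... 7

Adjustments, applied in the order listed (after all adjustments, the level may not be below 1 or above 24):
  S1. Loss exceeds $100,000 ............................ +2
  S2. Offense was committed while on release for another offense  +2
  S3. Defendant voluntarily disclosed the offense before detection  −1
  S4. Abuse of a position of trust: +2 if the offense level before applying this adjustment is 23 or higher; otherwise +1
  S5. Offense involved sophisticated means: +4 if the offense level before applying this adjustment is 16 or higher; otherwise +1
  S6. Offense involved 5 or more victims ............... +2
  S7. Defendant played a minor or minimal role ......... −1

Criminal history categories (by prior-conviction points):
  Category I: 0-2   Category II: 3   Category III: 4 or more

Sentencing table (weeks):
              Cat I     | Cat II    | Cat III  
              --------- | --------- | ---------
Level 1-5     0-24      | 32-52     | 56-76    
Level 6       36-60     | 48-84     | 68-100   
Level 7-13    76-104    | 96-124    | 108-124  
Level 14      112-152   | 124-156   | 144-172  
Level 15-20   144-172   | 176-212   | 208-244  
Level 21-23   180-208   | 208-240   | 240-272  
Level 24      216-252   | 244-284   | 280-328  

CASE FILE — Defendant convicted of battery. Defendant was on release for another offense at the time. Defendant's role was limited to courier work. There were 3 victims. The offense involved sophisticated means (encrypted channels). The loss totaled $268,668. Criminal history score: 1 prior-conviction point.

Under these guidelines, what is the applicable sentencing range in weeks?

Base offense level for battery: 12.
S1 applies: 12 + 2 = 14.
S2 applies: 14 + 2 = 16.
S5 applies (level before this adjustment is 16 ≥ 16, so +4): 16 + 4 = 20.
S7 applies: 20 − 1 = 19.
Final offense level: 19.
Criminal history: 1 prior point → Category I (0-2).
Level 19 falls in the 15-20 band.
Grid: Level 15-20 × Category I = 144-172 weeks.

144-172 weeks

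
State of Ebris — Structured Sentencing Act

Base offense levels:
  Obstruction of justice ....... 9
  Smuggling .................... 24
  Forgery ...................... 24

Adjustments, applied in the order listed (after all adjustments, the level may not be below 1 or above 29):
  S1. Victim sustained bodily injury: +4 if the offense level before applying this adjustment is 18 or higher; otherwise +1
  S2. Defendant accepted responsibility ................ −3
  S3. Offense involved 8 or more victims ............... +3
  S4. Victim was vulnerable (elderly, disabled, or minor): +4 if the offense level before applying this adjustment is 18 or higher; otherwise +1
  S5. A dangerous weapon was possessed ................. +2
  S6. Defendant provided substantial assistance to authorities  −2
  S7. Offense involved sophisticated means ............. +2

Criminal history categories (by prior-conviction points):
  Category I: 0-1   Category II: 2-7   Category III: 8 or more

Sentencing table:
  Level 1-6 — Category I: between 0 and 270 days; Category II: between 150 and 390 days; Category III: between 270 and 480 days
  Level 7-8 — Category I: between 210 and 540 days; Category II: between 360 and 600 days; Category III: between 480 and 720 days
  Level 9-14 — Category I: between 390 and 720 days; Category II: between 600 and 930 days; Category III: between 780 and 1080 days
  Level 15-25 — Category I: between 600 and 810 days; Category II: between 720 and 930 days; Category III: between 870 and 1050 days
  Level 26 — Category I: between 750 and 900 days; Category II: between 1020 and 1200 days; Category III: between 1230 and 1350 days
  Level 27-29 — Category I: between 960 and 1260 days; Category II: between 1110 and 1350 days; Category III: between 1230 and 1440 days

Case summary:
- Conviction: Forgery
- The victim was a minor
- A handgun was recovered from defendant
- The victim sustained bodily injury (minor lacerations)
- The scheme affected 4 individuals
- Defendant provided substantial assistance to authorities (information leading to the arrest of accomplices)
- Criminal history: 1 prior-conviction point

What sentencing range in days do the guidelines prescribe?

960-1260 days

Base offense level for forgery: 24.
S1 applies (level before this adjustment is 24 ≥ 18, so +4): 24 + 4 = 28.
S3 does not apply.
S4 applies (level before this adjustment is 28 ≥ 18, so +4): 28 + 4 = 32.
S5 applies: 32 + 2 = 34.
S6 applies: 34 − 2 = 32.
S7 does not apply.
Level 32 exceeds the maximum of 29; capped at 29.
Final offense level: 29.
Criminal history: 1 prior point → Category I (0-1).
Level 29 falls in the 27-29 band.
Grid: Level 27-29 × Category I = 960-1260 days.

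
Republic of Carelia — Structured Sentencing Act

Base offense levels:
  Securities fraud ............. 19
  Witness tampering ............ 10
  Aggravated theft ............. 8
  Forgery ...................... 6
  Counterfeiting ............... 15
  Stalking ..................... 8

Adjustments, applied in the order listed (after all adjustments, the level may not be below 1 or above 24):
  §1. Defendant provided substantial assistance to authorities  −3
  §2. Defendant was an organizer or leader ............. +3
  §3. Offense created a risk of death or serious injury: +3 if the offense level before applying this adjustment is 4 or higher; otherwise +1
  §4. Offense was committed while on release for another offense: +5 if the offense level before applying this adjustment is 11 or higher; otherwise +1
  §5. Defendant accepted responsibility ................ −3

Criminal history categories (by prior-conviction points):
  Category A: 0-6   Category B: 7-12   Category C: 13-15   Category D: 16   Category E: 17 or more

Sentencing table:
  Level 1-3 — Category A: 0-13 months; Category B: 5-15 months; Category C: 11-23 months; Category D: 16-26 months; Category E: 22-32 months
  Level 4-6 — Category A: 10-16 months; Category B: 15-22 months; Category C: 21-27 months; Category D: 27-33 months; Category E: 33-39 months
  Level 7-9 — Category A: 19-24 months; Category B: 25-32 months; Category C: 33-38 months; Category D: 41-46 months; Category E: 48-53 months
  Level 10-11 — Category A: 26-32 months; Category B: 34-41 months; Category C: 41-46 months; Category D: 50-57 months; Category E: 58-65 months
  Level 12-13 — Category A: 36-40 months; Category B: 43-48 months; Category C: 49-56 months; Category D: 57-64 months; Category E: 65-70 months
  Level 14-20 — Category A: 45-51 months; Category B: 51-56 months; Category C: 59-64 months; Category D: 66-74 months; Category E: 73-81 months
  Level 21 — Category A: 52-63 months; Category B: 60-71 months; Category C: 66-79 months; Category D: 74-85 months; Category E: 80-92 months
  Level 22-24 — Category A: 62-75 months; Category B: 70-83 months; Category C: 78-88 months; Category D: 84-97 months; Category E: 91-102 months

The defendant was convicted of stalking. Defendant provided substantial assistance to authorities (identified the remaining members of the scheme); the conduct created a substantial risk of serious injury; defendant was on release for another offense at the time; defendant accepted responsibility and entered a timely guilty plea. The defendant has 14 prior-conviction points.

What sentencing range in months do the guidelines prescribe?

Base offense level for stalking: 8.
§1 applies: 8 − 3 = 5.
§2 does not apply.
§3 applies (level before this adjustment is 5 ≥ 4, so +3): 5 + 3 = 8.
§4 applies (level before this adjustment is 8 < 11, so +1): 8 + 1 = 9.
§5 applies: 9 − 3 = 6.
Final offense level: 6.
Criminal history: 14 prior points → Category C (13-15).
Level 6 falls in the 4-6 band.
Grid: Level 4-6 × Category C = 21-27 months.

21-27 months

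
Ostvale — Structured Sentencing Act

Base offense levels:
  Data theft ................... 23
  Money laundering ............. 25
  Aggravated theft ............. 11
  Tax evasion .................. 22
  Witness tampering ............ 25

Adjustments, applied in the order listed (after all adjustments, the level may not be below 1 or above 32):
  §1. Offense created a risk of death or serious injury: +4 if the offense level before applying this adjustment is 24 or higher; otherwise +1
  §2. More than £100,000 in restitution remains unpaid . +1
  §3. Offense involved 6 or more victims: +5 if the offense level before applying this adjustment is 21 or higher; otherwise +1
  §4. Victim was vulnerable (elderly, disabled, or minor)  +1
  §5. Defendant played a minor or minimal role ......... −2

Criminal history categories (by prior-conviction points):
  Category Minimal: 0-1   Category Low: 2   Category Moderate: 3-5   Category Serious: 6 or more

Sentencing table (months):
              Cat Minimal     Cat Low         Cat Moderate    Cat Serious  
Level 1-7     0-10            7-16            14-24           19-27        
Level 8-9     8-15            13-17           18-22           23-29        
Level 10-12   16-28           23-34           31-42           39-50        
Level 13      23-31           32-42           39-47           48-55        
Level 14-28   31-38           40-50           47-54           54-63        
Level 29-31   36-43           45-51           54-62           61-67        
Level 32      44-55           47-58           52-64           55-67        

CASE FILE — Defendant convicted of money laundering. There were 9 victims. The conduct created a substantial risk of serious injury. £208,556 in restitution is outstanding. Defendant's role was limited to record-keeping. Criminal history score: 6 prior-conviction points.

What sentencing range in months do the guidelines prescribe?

55-67 months

Base offense level for money laundering: 25.
§1 applies (level before this adjustment is 25 ≥ 24, so +4): 25 + 4 = 29.
§2 applies: 29 + 1 = 30.
§3 applies (level before this adjustment is 30 ≥ 21, so +5): 30 + 5 = 35.
§4 does not apply.
§5 applies: 35 − 2 = 33.
Level 33 exceeds the maximum of 32; capped at 32.
Final offense level: 32.
Criminal history: 6 prior points → Category Serious (6+).
Level 32 falls in the 32 band.
Grid: Level 32 × Category Serious = 55-67 months.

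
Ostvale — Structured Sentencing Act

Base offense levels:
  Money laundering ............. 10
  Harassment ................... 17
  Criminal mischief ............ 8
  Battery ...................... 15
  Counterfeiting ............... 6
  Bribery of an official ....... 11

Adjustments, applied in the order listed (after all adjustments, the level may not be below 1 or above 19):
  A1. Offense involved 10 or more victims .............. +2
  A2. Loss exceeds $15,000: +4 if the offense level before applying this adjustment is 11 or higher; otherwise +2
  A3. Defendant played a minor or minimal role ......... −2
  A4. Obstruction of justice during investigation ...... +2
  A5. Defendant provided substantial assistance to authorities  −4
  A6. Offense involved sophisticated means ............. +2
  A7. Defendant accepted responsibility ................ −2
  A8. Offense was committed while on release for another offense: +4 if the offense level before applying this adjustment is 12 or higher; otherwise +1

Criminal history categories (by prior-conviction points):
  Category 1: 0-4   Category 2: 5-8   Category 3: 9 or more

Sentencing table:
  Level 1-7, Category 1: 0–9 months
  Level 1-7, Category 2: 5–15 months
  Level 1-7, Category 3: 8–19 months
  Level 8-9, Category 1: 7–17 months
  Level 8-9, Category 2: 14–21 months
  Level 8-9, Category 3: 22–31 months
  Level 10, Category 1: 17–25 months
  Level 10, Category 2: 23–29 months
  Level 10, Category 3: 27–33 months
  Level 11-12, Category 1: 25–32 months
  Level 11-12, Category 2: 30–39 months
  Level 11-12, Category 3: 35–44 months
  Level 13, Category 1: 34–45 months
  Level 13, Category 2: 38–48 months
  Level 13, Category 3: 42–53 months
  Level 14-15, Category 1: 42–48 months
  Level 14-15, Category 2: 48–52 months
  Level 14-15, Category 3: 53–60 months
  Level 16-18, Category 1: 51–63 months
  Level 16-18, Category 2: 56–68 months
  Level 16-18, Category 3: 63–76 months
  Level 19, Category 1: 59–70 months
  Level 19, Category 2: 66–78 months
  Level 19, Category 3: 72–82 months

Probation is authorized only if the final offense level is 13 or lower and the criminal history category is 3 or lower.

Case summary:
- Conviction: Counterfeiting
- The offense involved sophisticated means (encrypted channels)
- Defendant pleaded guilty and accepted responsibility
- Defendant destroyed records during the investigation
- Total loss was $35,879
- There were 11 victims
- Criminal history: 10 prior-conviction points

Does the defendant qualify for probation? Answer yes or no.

Base offense level for counterfeiting: 6.
A1 applies: 6 + 2 = 8.
A2 applies (level before this adjustment is 8 < 11, so +2): 8 + 2 = 10.
A3 does not apply.
A4 applies: 10 + 2 = 12.
A6 applies: 12 + 2 = 14.
A7 applies: 14 − 2 = 12.
Final offense level: 12.
Criminal history: 10 prior points → Category 3 (9+).
Level 12 falls in the 11-12 band.
Grid: Level 11-12 × Category 3 = 35-44 months.
Probation check: level 12 ≤ 13 and category 3 ≤ 3 → eligible.

Yes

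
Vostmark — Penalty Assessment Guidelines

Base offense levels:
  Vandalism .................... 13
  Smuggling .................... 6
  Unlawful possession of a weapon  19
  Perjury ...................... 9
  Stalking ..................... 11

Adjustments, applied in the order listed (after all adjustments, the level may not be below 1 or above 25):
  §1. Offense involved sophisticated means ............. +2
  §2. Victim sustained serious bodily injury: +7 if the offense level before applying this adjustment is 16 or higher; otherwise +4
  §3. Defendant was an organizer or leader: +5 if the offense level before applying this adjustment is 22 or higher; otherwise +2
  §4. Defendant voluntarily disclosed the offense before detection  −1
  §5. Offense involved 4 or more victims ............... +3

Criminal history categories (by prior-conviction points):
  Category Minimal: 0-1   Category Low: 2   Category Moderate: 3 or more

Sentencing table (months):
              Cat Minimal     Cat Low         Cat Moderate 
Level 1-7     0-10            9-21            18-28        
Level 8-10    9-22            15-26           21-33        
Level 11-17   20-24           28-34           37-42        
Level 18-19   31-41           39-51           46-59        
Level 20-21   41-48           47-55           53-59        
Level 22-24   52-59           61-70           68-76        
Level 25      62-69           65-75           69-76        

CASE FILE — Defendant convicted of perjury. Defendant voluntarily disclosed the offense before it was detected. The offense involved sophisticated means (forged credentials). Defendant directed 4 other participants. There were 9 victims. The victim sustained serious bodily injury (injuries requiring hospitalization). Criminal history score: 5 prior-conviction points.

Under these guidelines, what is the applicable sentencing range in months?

46-59 months

Base offense level for perjury: 9.
§1 applies: 9 + 2 = 11.
§2 applies (level before this adjustment is 11 < 16, so +4): 11 + 4 = 15.
§3 applies (level before this adjustment is 15 < 22, so +2): 15 + 2 = 17.
§4 applies: 17 − 1 = 16.
§5 applies: 16 + 3 = 19.
Final offense level: 19.
Criminal history: 5 prior points → Category Moderate (3+).
Level 19 falls in the 18-19 band.
Grid: Level 18-19 × Category Moderate = 46-59 months.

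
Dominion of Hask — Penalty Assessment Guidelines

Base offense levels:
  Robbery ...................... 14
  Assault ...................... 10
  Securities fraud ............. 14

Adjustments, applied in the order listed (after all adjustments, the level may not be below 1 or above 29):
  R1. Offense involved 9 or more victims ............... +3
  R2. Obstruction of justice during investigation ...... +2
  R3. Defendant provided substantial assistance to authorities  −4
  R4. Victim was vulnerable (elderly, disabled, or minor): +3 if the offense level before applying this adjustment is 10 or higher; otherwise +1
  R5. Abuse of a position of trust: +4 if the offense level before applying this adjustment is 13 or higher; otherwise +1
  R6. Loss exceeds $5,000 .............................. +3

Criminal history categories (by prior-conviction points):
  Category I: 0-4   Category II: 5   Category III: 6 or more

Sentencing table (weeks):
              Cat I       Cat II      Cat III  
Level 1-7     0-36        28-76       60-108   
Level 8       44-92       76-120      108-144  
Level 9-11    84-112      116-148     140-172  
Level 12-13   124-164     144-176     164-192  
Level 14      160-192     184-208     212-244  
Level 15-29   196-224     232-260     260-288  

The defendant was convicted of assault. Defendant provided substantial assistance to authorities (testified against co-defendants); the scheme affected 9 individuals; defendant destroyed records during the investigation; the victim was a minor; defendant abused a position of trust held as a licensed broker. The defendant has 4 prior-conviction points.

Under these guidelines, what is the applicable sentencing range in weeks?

Base offense level for assault: 10.
R1 applies: 10 + 3 = 13.
R2 applies: 13 + 2 = 15.
R3 applies: 15 − 4 = 11.
R4 applies (level before this adjustment is 11 ≥ 10, so +3): 11 + 3 = 14.
R5 applies (level before this adjustment is 14 ≥ 13, so +4): 14 + 4 = 18.
R6 does not apply.
Final offense level: 18.
Criminal history: 4 prior points → Category I (0-4).
Level 18 falls in the 15-29 band.
Grid: Level 15-29 × Category I = 196-224 weeks.

196-224 weeks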